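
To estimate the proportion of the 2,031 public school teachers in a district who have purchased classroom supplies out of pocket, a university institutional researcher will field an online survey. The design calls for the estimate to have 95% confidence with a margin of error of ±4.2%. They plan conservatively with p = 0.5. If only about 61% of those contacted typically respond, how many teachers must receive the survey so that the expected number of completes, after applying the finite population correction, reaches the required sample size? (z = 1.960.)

Completed interviews needed (unadjusted): n₀ = 1.960² × 0.2500 / 0.042² ≈ 544.44 → 545.
FPC for N = 2,031: n = 545 / (1 + 544/2031) = 545 / 1.2678 ≈ 429.86 → 430.
At a 61% response rate, contacts needed = 430 / 0.61 ≈ 704.92 → 705.

705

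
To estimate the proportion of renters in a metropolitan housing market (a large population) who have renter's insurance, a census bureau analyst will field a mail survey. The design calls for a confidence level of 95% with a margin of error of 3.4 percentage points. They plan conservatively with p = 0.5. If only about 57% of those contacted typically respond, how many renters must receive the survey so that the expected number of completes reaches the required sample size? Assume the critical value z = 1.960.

1458

Completed interviews needed: n₀ = 1.960² × 0.2500 / 0.034² ≈ 830.80 → 831.
At a 57% response rate, contacts needed = 831 / 0.57 ≈ 1457.89 → 1458.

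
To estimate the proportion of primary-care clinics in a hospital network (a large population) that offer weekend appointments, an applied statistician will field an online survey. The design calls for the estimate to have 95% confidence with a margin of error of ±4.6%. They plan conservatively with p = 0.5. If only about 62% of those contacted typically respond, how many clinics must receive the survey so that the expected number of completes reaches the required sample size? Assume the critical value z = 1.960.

Completed interviews needed: n₀ = 1.960² × 0.2500 / 0.046² ≈ 453.88 → 454.
At a 62% response rate, contacts needed = 454 / 0.62 ≈ 732.26 → 733.

733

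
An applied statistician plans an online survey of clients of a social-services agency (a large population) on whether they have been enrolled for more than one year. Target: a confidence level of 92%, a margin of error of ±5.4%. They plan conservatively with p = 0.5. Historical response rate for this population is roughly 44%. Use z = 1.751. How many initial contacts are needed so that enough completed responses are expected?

Completed interviews needed: n₀ = 1.751² × 0.2500 / 0.054² ≈ 262.86 → 263.
At a 44% response rate, contacts needed = 263 / 0.44 ≈ 597.73 → 598.

598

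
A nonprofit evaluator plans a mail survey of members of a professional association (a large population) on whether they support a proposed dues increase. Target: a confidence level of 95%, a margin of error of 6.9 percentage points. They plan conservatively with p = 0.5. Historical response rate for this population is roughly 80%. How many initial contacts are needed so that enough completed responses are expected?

253

For 95% confidence, z = 1.960.
Completed interviews needed: n₀ = 1.960² × 0.2500 / 0.069² ≈ 201.72 → 202.
At an 80% response rate, contacts needed = 202 / 0.80 ≈ 252.50 → 253.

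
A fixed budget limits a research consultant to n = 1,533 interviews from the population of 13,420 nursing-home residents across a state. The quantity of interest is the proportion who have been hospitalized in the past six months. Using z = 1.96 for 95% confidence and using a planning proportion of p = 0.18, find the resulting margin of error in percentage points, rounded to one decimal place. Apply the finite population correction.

Finite-population factor: (N−n)/(N−1) = (13420−1533)/(13420−1) = 0.8858.
SE(p̂) = √[p(1−p)/n · (N−n)/(N−1)] = √[0.1476/1533 × 0.8858] = 0.00924.
E = z × SE = 1.96 × 0.00924 = 0.01810 ≈ 1.8 percentage points.

1.8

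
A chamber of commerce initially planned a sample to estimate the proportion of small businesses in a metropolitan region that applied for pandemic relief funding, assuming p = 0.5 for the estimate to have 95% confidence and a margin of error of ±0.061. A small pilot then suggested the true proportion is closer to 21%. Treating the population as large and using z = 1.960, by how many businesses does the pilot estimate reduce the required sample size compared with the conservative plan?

87

Conservative (p = 0.5): n = 1.960² × 0.25 / 0.061² ≈ 258.10 → 259.
Using p = 0.21: p(1−p) = 0.1659, so n = 1.960² × 0.1659 / 0.061² ≈ 171.28 → 172.
Reduction: 259 − 172 = 87.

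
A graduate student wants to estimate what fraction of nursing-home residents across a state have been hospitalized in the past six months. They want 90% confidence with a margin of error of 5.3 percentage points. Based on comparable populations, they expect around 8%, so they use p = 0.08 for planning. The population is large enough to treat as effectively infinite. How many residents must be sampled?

For 90% confidence, z = 1.645.
With p = 0.08, p(1−p) = 0.0736.
n = z²·p(1−p)/E² = 1.645² × 0.0736 / 0.053² = 2.7060 × 0.0736 / 0.002809 ≈ 70.90.
Rounding up gives n = 71.

71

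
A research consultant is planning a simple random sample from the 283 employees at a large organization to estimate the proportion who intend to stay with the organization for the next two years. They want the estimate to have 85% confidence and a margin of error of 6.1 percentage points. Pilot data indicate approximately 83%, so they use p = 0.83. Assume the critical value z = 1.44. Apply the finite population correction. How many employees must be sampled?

Unadjusted: n₀ = 1.44² × 0.83 × 0.17 / 0.061² ≈ 78.63, so n₀ = 79.
Finite population correction with N = 283: n = n₀ / (1 + (n₀−1)/N) = 79 / (1 + 78/283) = 79 / 1.2756 ≈ 61.93.
Rounding up, n = 62.

62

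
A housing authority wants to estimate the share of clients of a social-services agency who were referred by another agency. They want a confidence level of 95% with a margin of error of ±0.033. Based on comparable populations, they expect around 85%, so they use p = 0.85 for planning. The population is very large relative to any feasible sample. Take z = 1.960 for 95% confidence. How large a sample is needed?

With p = 0.85, p(1−p) = 0.1275.
n = z²·p(1−p)/E² = 1.960² × 0.1275 / 0.033² = 3.8416 × 0.1275 / 0.001089 ≈ 449.77.
Rounding up gives n = 450.

450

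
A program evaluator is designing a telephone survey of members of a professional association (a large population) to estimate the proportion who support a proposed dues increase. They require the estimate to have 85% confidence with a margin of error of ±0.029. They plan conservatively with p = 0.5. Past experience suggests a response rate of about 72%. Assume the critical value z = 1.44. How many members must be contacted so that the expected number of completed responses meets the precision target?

Completed interviews needed: n₀ = 1.44² × 0.2500 / 0.029² ≈ 616.41 → 617.
At a 72% response rate, contacts needed = 617 / 0.72 ≈ 856.94 → 857.

857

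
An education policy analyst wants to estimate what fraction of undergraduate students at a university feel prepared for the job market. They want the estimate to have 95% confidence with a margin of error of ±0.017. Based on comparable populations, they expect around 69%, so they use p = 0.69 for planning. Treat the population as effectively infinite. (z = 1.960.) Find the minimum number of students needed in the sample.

2844

With p = 0.69, p(1−p) = 0.2139.
n = z²·p(1−p)/E² = 1.960² × 0.2139 / 0.017² = 3.8416 × 0.2139 / 0.000289 ≈ 2843.32.
Rounding up gives n = 2844.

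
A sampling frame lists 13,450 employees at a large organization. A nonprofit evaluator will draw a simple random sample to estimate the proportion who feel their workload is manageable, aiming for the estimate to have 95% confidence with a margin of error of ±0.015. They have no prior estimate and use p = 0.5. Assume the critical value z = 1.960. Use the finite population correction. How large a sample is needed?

Unadjusted: n₀ = 1.960² × 0.50 × 0.50 / 0.015² ≈ 4268.44, so n₀ = 4269.
Finite population correction with N = 13,450: n = n₀ / (1 + (n₀−1)/N) = 4269 / (1 + 4268/13450) = 4269 / 1.3173 ≈ 3240.66.
Rounding up, n = 3241.

3241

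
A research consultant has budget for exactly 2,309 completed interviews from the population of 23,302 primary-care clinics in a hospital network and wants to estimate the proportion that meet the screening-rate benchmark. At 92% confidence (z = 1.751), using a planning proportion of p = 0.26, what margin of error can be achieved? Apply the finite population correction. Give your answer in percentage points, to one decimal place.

Finite-population factor: (N−n)/(N−1) = (23302−2309)/(23302−1) = 0.9009.
SE(p̂) = √[p(1−p)/n · (N−n)/(N−1)] = √[0.1924/2309 × 0.9009] = 0.00866.
E = z × SE = 1.751 × 0.00866 = 0.01517 ≈ 1.5 percentage points.

1.5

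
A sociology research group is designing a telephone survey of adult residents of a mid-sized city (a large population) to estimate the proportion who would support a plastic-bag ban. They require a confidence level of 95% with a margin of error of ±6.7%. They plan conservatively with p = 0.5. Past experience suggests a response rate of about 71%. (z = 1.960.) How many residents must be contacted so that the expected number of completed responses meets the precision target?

302

Completed interviews needed: n₀ = 1.960² × 0.2500 / 0.067² ≈ 213.95 → 214.
At a 71% response rate, contacts needed = 214 / 0.71 ≈ 301.41 → 302.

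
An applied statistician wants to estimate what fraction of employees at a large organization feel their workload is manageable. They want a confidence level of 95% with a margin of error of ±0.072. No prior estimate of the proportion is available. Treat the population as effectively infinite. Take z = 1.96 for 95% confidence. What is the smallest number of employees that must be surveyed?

186

With no prior estimate, use p = 0.5, giving p(1−p) = 0.25.
n = z²·p(1−p)/E² = 1.96² × 0.2500 / 0.072² = 3.8416 × 0.2500 / 0.005184 ≈ 185.26.
Rounding up gives n = 186.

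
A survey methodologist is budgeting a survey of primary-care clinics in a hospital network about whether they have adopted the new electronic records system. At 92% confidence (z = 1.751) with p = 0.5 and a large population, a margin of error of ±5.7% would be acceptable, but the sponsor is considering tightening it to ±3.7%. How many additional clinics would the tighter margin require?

At ±5.7%: n = 1.751² × 0.2500 / 0.057² ≈ 235.92 → 236.
At ±3.7%: n = 1.751² × 0.2500 / 0.037² ≈ 559.90 → 560.
Additional respondents: 560 − 236 = 324.

324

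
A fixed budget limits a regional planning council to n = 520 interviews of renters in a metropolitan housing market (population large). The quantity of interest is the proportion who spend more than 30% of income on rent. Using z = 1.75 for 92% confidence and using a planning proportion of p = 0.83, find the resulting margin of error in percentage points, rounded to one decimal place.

2.9

SE(p̂) = √[p(1−p)/n] = √[0.1411/520] = 0.01647.
E = z × SE = 1.75 × 0.01647 = 0.02883, or 2.9 percentage points.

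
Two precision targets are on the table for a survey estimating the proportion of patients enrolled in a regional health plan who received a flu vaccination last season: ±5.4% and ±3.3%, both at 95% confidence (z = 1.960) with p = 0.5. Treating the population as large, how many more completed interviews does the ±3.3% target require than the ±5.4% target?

At ±5.4%: n = 1.960² × 0.2500 / 0.054² ≈ 329.36 → 330.
At ±3.3%: n = 1.960² × 0.2500 / 0.033² ≈ 881.91 → 882.
Additional respondents: 882 − 330 = 552.

552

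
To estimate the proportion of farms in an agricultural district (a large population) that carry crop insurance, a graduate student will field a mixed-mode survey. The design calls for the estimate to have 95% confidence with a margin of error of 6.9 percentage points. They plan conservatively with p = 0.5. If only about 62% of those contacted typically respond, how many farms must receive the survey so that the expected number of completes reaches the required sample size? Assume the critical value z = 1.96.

Completed interviews needed: n₀ = 1.96² × 0.2500 / 0.069² ≈ 201.72 → 202.
At a 62% response rate, contacts needed = 202 / 0.62 ≈ 325.81 → 326.

326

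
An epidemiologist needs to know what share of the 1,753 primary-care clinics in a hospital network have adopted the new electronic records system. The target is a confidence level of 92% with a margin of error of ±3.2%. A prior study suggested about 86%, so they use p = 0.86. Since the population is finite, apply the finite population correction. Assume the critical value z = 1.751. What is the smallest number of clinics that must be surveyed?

300

Unadjusted: n₀ = 1.751² × 0.86 × 0.14 / 0.032² ≈ 360.49, so n₀ = 361.
Finite population correction with N = 1,753: n = n₀ / (1 + (n₀−1)/N) = 361 / (1 + 360/1753) = 361 / 1.2054 ≈ 299.50.
Rounding up, n = 300.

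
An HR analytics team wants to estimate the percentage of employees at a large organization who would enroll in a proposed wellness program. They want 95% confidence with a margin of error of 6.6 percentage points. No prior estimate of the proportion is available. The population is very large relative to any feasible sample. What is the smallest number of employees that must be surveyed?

For 95% confidence, z = 1.96.
With no prior estimate, use p = 0.5, giving p(1−p) = 0.25.
n = z²·p(1−p)/E² = 1.96² × 0.2500 / 0.066² = 3.8416 × 0.2500 / 0.004356 ≈ 220.48.
Rounding up gives n = 221.

221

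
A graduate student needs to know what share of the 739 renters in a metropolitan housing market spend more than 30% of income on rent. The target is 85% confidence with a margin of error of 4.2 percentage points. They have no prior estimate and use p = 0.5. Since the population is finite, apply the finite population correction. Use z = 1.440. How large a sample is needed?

211

Unadjusted: n₀ = 1.440² × 0.50 × 0.50 / 0.042² ≈ 293.88, so n₀ = 294.
Finite population correction with N = 739: n = n₀ / (1 + (n₀−1)/N) = 294 / (1 + 293/739) = 294 / 1.3965 ≈ 210.53.
Rounding up, n = 211.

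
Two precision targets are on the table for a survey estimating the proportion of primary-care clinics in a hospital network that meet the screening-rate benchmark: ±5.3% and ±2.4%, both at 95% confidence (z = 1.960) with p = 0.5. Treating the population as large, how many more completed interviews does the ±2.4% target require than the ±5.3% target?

At ±5.3%: n = 1.960² × 0.2500 / 0.053² ≈ 341.90 → 342.
At ±2.4%: n = 1.960² × 0.2500 / 0.024² ≈ 1667.36 → 1668.
Additional respondents: 1668 − 342 = 1326.

1326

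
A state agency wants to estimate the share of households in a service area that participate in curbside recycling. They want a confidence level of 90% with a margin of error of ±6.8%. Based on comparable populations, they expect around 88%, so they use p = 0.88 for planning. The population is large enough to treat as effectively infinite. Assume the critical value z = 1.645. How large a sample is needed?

With p = 0.88, p(1−p) = 0.1056.
n = z²·p(1−p)/E² = 1.645² × 0.1056 / 0.068² = 2.7060 × 0.1056 / 0.004624 ≈ 61.80.
Rounding up gives n = 62.

62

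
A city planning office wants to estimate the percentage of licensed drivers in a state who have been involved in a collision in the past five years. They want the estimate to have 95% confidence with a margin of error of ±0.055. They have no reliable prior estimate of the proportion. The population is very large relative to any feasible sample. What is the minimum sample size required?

For 95% confidence, z = 1.96.
With no prior estimate, use p = 0.5, giving p(1−p) = 0.25.
n = z²·p(1−p)/E² = 1.96² × 0.2500 / 0.055² = 3.8416 × 0.2500 / 0.003025 ≈ 317.49.
Rounding up gives n = 318.

318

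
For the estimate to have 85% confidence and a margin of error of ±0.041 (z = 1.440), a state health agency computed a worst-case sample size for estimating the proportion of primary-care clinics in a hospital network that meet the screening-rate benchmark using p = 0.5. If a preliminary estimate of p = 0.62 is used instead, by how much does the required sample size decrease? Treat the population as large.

Conservative (p = 0.5): n = 1.440² × 0.25 / 0.041² ≈ 308.39 → 309.
Using p = 0.62: p(1−p) = 0.2356, so n = 1.440² × 0.2356 / 0.041² ≈ 290.62 → 291.
Reduction: 309 − 291 = 18.

18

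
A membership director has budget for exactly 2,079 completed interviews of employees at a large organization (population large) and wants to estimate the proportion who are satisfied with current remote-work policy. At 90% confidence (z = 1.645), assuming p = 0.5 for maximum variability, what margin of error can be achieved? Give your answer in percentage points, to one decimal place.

SE(p̂) = √[p(1−p)/n] = √[0.2500/2079] = 0.01097.
E = z × SE = 1.645 × 0.01097 = 0.01804, or 1.8 percentage points.

1.8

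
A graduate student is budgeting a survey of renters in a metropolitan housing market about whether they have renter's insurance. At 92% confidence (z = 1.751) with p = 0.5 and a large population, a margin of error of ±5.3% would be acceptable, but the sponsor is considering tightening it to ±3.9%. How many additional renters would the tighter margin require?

At ±5.3%: n = 1.751² × 0.2500 / 0.053² ≈ 272.87 → 273.
At ±3.9%: n = 1.751² × 0.2500 / 0.039² ≈ 503.94 → 504.
Additional respondents: 504 − 273 = 231.

231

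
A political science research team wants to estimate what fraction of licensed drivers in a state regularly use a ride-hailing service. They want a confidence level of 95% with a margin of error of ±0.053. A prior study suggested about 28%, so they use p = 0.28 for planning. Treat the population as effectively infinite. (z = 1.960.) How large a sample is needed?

276

With p = 0.28, p(1−p) = 0.2016.
n = z²·p(1−p)/E² = 1.960² × 0.2016 / 0.053² = 3.8416 × 0.2016 / 0.002809 ≈ 275.71.
Rounding up gives n = 276.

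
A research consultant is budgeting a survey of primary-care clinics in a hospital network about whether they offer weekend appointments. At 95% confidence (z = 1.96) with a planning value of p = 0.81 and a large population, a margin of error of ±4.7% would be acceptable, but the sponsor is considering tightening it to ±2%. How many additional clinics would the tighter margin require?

At ±4.7%: n = 1.96² × 0.1539 / 0.047² ≈ 267.64 → 268.
At ±2%: n = 1.96² × 0.1539 / 0.020² ≈ 1478.06 → 1479.
Additional respondents: 1479 − 268 = 1211.

1211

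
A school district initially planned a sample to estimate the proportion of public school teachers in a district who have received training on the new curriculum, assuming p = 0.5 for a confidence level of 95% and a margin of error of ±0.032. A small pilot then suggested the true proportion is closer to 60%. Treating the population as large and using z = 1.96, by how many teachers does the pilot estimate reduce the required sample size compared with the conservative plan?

37

Conservative (p = 0.5): n = 1.96² × 0.25 / 0.032² ≈ 937.89 → 938.
Using p = 0.60: p(1−p) = 0.2400, so n = 1.96² × 0.2400 / 0.032² ≈ 900.38 → 901.
Reduction: 938 − 901 = 37.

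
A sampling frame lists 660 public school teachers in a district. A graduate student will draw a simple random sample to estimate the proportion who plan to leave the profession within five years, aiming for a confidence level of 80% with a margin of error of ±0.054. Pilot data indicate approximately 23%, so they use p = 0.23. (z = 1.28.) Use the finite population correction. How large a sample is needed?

87

Unadjusted: n₀ = 1.28² × 0.23 × 0.77 / 0.054² ≈ 99.51, so n₀ = 100.
Finite population correction with N = 660: n = n₀ / (1 + (n₀−1)/N) = 100 / (1 + 99/660) = 100 / 1.1500 ≈ 86.96.
Rounding up, n = 87.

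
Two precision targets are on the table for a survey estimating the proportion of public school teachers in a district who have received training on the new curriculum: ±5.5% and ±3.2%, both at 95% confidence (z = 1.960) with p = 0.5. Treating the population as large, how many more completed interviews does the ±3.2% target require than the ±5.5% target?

At ±5.5%: n = 1.960² × 0.2500 / 0.055² ≈ 317.49 → 318.
At ±3.2%: n = 1.960² × 0.2500 / 0.032² ≈ 937.89 → 938.
Additional respondents: 938 − 318 = 620.

620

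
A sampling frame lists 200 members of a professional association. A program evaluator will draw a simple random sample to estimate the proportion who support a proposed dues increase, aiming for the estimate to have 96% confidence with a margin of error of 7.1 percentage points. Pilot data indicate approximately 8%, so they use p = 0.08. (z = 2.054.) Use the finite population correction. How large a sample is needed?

48

Unadjusted: n₀ = 2.054² × 0.08 × 0.92 / 0.071² ≈ 61.60, so n₀ = 62.
Finite population correction with N = 200: n = n₀ / (1 + (n₀−1)/N) = 62 / (1 + 61/200) = 62 / 1.3050 ≈ 47.51.
Rounding up, n = 48.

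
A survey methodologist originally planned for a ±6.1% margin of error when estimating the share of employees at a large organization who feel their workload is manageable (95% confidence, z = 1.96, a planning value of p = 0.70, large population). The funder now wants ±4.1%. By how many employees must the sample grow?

At ±6.1%: n = 1.96² × 0.2100 / 0.061² ≈ 216.81 → 217.
At ±4.1%: n = 1.96² × 0.2100 / 0.041² ≈ 479.91 → 480.
Additional respondents: 480 − 217 = 263.

263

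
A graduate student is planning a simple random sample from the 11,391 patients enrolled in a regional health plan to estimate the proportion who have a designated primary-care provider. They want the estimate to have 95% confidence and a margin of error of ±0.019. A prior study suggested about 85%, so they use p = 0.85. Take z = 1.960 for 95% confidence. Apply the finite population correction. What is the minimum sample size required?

1213

Unadjusted: n₀ = 1.960² × 0.85 × 0.15 / 0.019² ≈ 1356.80, so n₀ = 1357.
Finite population correction with N = 11,391: n = n₀ / (1 + (n₀−1)/N) = 1357 / (1 + 1356/11391) = 1357 / 1.1190 ≈ 1212.65.
Rounding up, n = 1213.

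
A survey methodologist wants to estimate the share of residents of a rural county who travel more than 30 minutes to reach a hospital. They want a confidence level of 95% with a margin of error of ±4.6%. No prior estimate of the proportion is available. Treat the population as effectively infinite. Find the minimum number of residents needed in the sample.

454

For 95% confidence, z = 1.960.
With no prior estimate, use p = 0.5, giving p(1−p) = 0.25.
n = z²·p(1−p)/E² = 1.960² × 0.2500 / 0.046² = 3.8416 × 0.2500 / 0.002116 ≈ 453.88.
Rounding up gives n = 454.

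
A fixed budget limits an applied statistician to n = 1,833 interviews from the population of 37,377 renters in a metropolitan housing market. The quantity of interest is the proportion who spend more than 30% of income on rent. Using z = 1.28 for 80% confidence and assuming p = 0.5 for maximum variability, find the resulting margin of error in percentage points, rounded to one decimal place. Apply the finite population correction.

1.5

Finite-population factor: (N−n)/(N−1) = (37377−1833)/(37377−1) = 0.9510.
SE(p̂) = √[p(1−p)/n · (N−n)/(N−1)] = √[0.2500/1833 × 0.9510] = 0.01139.
E = z × SE = 1.28 × 0.01139 = 0.01458 ≈ 1.5 percentage points.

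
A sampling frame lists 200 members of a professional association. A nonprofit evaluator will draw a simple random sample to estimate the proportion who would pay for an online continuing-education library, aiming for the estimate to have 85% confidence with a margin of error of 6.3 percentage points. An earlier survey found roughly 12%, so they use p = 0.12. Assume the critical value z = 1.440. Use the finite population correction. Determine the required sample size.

44

Unadjusted: n₀ = 1.440² × 0.12 × 0.88 / 0.063² ≈ 55.17, so n₀ = 56.
Finite population correction with N = 200: n = n₀ / (1 + (n₀−1)/N) = 56 / (1 + 55/200) = 56 / 1.2750 ≈ 43.92.
Rounding up, n = 44.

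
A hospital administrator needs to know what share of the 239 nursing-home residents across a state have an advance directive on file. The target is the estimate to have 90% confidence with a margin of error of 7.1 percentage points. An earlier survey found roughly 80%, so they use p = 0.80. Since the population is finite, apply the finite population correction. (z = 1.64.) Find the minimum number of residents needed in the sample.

Unadjusted: n₀ = 1.64² × 0.80 × 0.20 / 0.071² ≈ 85.37, so n₀ = 86.
Finite population correction with N = 239: n = n₀ / (1 + (n₀−1)/N) = 86 / (1 + 85/239) = 86 / 1.3556 ≈ 63.44.
Rounding up, n = 64.

64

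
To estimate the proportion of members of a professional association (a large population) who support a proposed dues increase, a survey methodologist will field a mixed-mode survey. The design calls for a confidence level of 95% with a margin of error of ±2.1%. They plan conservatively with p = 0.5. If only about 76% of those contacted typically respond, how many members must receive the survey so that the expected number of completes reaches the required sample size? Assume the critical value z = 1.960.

Completed interviews needed: n₀ = 1.960² × 0.2500 / 0.021² ≈ 2177.78 → 2178.
At a 76% response rate, contacts needed = 2178 / 0.76 ≈ 2865.79 → 2866.

2866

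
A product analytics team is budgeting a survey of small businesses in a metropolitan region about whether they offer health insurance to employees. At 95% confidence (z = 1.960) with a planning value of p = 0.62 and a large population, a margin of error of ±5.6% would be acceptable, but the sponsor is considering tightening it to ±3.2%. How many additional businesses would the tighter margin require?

At ±5.6%: n = 1.960² × 0.2356 / 0.056² ≈ 288.61 → 289.
At ±3.2%: n = 1.960² × 0.2356 / 0.032² ≈ 883.87 → 884.
Additional respondents: 884 − 289 = 595.

595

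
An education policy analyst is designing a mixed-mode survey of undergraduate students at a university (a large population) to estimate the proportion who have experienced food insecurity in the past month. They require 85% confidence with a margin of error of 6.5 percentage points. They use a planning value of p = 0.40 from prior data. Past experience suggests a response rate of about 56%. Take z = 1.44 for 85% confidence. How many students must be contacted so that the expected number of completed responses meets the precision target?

Completed interviews needed: n₀ = 1.44² × 0.2400 / 0.065² ≈ 117.79 → 118.
At a 56% response rate, contacts needed = 118 / 0.56 ≈ 210.71 → 211.

211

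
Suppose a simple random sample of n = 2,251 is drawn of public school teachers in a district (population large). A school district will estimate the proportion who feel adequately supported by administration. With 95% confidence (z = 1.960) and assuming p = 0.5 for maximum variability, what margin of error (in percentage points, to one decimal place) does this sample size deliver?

SE(p̂) = √[p(1−p)/n] = √[0.2500/2251] = 0.01054.
E = z × SE = 1.960 × 0.01054 = 0.02066, or 2.1 percentage points.

2.1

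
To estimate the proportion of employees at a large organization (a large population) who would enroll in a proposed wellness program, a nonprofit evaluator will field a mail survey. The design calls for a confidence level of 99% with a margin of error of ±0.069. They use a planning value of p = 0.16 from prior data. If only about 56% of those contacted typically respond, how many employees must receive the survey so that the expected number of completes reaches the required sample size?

336

For 99% confidence, z = 2.58.
Completed interviews needed: n₀ = 2.58² × 0.1344 / 0.069² ≈ 187.91 → 188.
At a 56% response rate, contacts needed = 188 / 0.56 ≈ 335.71 → 336.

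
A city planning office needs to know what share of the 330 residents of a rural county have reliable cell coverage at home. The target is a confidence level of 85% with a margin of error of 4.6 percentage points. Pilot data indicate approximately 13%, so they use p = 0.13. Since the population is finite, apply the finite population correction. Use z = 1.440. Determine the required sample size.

Unadjusted: n₀ = 1.440² × 0.13 × 0.87 / 0.046² ≈ 110.83, so n₀ = 111.
Finite population correction with N = 330: n = n₀ / (1 + (n₀−1)/N) = 111 / (1 + 110/330) = 111 / 1.3333 ≈ 83.25.
Rounding up, n = 84.

84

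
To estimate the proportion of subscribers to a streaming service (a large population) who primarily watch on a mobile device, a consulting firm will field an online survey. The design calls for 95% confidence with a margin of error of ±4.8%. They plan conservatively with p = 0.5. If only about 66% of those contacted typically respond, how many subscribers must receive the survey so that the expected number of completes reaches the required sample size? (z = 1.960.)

632

Completed interviews needed: n₀ = 1.960² × 0.2500 / 0.048² ≈ 416.84 → 417.
At a 66% response rate, contacts needed = 417 / 0.66 ≈ 631.82 → 632.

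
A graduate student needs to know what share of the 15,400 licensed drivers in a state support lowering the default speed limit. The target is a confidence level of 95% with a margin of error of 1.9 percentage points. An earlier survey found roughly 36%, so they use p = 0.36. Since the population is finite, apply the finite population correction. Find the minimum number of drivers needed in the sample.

For 95% confidence, z = 1.960.
Unadjusted: n₀ = 1.960² × 0.36 × 0.64 / 0.019² ≈ 2451.81, so n₀ = 2452.
Finite population correction with N = 15,400: n = n₀ / (1 + (n₀−1)/N) = 2452 / (1 + 2451/15400) = 2452 / 1.1592 ≈ 2115.33.
Rounding up, n = 2116.

2116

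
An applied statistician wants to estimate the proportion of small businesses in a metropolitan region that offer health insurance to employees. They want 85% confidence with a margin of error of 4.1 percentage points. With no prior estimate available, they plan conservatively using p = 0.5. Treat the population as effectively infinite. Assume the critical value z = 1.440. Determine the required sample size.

With p = 0.5, p(1−p) = 0.25.
n = z²·p(1−p)/E² = 1.440² × 0.2500 / 0.041² = 2.0736 × 0.2500 / 0.001681 ≈ 308.39.
Rounding up gives n = 309.

309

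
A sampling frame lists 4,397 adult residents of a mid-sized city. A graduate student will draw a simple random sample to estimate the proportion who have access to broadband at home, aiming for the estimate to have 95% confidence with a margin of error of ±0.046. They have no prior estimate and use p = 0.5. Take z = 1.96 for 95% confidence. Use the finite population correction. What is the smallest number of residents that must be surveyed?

Unadjusted: n₀ = 1.96² × 0.50 × 0.50 / 0.046² ≈ 453.88, so n₀ = 454.
Finite population correction with N = 4,397: n = n₀ / (1 + (n₀−1)/N) = 454 / (1 + 453/4397) = 454 / 1.1030 ≈ 411.60.
Rounding up, n = 412.

412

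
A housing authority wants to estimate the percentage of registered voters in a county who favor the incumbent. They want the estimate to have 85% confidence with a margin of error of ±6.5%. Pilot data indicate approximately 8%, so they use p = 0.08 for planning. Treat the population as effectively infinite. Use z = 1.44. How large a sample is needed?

37

With p = 0.08, p(1−p) = 0.0736.
n = z²·p(1−p)/E² = 1.44² × 0.0736 / 0.065² = 2.0736 × 0.0736 / 0.004225 ≈ 36.12.
Rounding up gives n = 37.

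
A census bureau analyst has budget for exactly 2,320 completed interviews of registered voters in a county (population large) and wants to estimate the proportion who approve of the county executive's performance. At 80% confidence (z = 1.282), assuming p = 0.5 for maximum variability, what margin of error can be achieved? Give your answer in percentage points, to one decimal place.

1.3

SE(p̂) = √[p(1−p)/n] = √[0.2500/2320] = 0.01038.
E = z × SE = 1.282 × 0.01038 = 0.01331, or 1.3 percentage points.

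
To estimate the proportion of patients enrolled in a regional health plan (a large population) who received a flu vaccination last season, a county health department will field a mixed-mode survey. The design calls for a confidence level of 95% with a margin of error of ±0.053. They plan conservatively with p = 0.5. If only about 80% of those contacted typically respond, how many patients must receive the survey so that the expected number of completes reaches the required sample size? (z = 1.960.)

Completed interviews needed: n₀ = 1.960² × 0.2500 / 0.053² ≈ 341.90 → 342.
At an 80% response rate, contacts needed = 342 / 0.80 ≈ 427.50 → 428.

428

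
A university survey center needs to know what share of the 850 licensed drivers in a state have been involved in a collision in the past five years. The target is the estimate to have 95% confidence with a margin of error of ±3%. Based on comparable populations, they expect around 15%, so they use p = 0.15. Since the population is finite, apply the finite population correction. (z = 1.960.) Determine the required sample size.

Unadjusted: n₀ = 1.960² × 0.15 × 0.85 / 0.030² ≈ 544.23, so n₀ = 545.
Finite population correction with N = 850: n = n₀ / (1 + (n₀−1)/N) = 545 / (1 + 544/850) = 545 / 1.6400 ≈ 332.32.
Rounding up, n = 333.

333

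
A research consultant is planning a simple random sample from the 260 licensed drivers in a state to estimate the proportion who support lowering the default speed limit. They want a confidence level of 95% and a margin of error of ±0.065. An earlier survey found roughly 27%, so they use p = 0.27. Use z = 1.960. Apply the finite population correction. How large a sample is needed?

107

Unadjusted: n₀ = 1.960² × 0.27 × 0.73 / 0.065² ≈ 179.21, so n₀ = 180.
Finite population correction with N = 260: n = n₀ / (1 + (n₀−1)/N) = 180 / (1 + 179/260) = 180 / 1.6885 ≈ 106.61.
Rounding up, n = 107.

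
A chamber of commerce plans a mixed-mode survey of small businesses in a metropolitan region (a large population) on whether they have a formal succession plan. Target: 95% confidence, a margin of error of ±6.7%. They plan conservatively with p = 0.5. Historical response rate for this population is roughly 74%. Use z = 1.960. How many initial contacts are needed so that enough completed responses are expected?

Completed interviews needed: n₀ = 1.960² × 0.2500 / 0.067² ≈ 213.95 → 214.
At a 74% response rate, contacts needed = 214 / 0.74 ≈ 289.19 → 290.

290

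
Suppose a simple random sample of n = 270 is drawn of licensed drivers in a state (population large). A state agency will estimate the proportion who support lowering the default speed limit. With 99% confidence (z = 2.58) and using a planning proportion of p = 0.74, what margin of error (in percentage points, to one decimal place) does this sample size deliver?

6.9

SE(p̂) = √[p(1−p)/n] = √[0.1924/270] = 0.02669.
E = z × SE = 2.58 × 0.02669 = 0.06887, or 6.9 percentage points.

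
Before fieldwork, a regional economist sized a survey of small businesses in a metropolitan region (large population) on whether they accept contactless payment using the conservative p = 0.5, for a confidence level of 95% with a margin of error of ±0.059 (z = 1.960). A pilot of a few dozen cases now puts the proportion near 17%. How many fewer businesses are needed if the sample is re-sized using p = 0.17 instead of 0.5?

Conservative (p = 0.5): n = 1.960² × 0.25 / 0.059² ≈ 275.90 → 276.
Using p = 0.17: p(1−p) = 0.1411, so n = 1.960² × 0.1411 / 0.059² ≈ 155.72 → 156.
Reduction: 276 − 156 = 120.

120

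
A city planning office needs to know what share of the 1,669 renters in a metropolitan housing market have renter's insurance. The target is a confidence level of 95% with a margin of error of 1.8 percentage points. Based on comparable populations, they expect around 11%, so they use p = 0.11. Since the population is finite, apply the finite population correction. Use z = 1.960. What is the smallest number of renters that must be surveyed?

685

Unadjusted: n₀ = 1.960² × 0.11 × 0.89 / 0.018² ≈ 1160.78, so n₀ = 1161.
Finite population correction with N = 1,669: n = n₀ / (1 + (n₀−1)/N) = 1161 / (1 + 1160/1669) = 1161 / 1.6950 ≈ 684.94.
Rounding up, n = 685.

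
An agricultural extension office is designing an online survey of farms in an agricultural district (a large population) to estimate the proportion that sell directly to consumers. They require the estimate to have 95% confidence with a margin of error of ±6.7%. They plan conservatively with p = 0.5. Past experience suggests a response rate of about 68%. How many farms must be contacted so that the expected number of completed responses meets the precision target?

For 95% confidence, z = 1.96.
Completed interviews needed: n₀ = 1.96² × 0.2500 / 0.067² ≈ 213.95 → 214.
At a 68% response rate, contacts needed = 214 / 0.68 ≈ 314.71 → 315.

315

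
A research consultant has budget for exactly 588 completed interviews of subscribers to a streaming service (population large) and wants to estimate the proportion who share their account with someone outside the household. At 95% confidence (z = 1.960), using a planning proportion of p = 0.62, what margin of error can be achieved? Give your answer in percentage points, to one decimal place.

3.9

SE(p̂) = √[p(1−p)/n] = √[0.2356/588] = 0.02002.
E = z × SE = 1.960 × 0.02002 = 0.03923, or 3.9 percentage points.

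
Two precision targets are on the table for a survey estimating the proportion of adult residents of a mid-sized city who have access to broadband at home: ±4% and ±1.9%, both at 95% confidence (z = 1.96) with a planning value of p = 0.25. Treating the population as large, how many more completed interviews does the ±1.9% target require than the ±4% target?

At ±4%: n = 1.96² × 0.1875 / 0.040² ≈ 450.19 → 451.
At ±1.9%: n = 1.96² × 0.1875 / 0.019² ≈ 1995.29 → 1996.
Additional respondents: 1996 − 451 = 1545.

1545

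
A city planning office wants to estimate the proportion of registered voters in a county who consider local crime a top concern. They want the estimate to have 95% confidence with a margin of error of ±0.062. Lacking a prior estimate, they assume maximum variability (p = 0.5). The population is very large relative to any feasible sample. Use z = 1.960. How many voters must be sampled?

With p = 0.5, p(1−p) = 0.25.
n = z²·p(1−p)/E² = 1.960² × 0.2500 / 0.062² = 3.8416 × 0.2500 / 0.003844 ≈ 249.84.
Rounding up gives n = 250.

250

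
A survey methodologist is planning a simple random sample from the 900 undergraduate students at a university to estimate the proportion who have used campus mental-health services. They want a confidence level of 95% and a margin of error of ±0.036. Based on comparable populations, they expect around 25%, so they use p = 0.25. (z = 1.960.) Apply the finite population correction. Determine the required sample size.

Unadjusted: n₀ = 1.960² × 0.25 × 0.75 / 0.036² ≈ 555.79, so n₀ = 556.
Finite population correction with N = 900: n = n₀ / (1 + (n₀−1)/N) = 556 / (1 + 555/900) = 556 / 1.6167 ≈ 343.92.
Rounding up, n = 344.

344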